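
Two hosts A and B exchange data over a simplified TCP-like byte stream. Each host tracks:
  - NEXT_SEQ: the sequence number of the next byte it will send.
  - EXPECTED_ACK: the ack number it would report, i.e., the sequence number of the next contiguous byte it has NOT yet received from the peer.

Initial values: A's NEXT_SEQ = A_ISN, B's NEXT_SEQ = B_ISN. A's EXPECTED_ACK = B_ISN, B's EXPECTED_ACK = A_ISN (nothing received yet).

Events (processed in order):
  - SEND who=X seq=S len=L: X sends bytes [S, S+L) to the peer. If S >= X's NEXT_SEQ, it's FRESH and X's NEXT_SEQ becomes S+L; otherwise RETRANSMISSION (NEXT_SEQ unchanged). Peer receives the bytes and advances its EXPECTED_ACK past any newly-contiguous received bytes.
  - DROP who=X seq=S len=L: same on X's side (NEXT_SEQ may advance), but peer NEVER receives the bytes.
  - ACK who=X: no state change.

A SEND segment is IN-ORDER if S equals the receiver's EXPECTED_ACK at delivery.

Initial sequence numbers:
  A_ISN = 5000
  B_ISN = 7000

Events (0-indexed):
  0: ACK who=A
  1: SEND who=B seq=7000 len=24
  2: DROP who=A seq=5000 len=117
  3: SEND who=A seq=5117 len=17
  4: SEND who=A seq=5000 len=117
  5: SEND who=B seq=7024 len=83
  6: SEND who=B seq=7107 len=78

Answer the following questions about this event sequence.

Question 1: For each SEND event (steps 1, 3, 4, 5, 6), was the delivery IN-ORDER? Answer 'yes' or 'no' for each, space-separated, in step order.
Step 1: SEND seq=7000 -> in-order
Step 3: SEND seq=5117 -> out-of-order
Step 4: SEND seq=5000 -> in-order
Step 5: SEND seq=7024 -> in-order
Step 6: SEND seq=7107 -> in-order

Answer: yes no yes yes yes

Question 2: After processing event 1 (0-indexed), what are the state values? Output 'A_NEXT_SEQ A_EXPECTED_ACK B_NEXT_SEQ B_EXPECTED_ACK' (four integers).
After event 0: A_seq=5000 A_ack=7000 B_seq=7000 B_ack=5000
After event 1: A_seq=5000 A_ack=7024 B_seq=7024 B_ack=5000

5000 7024 7024 5000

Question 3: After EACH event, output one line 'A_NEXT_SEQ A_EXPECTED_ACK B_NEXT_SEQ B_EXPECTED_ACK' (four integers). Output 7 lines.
5000 7000 7000 5000
5000 7024 7024 5000
5117 7024 7024 5000
5134 7024 7024 5000
5134 7024 7024 5134
5134 7107 7107 5134
5134 7185 7185 5134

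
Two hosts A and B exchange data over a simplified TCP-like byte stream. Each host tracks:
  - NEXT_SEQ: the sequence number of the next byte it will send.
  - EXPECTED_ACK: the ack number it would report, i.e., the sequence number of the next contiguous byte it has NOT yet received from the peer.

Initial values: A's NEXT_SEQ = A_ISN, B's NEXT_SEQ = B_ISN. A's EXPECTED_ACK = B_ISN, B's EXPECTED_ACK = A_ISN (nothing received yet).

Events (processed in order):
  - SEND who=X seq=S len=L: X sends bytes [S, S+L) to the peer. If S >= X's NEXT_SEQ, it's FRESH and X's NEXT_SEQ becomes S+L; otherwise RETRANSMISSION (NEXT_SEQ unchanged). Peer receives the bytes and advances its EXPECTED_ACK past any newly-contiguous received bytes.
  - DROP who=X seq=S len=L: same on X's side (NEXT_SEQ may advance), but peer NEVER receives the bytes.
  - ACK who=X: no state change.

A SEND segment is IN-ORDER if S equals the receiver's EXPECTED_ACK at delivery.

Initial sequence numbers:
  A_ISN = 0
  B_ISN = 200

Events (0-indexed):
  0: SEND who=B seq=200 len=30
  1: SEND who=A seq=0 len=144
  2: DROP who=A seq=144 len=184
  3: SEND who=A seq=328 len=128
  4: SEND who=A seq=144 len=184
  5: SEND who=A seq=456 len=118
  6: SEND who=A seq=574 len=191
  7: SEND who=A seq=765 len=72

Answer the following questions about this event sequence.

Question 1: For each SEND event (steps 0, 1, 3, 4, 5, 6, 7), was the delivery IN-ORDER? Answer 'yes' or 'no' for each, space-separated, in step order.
Answer: yes yes no yes yes yes yes

Derivation:
Step 0: SEND seq=200 -> in-order
Step 1: SEND seq=0 -> in-order
Step 3: SEND seq=328 -> out-of-order
Step 4: SEND seq=144 -> in-order
Step 5: SEND seq=456 -> in-order
Step 6: SEND seq=574 -> in-order
Step 7: SEND seq=765 -> in-order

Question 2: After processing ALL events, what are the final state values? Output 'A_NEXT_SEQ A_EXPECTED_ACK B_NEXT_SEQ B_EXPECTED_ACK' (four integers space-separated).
After event 0: A_seq=0 A_ack=230 B_seq=230 B_ack=0
After event 1: A_seq=144 A_ack=230 B_seq=230 B_ack=144
After event 2: A_seq=328 A_ack=230 B_seq=230 B_ack=144
After event 3: A_seq=456 A_ack=230 B_seq=230 B_ack=144
After event 4: A_seq=456 A_ack=230 B_seq=230 B_ack=456
After event 5: A_seq=574 A_ack=230 B_seq=230 B_ack=574
After event 6: A_seq=765 A_ack=230 B_seq=230 B_ack=765
After event 7: A_seq=837 A_ack=230 B_seq=230 B_ack=837

Answer: 837 230 230 837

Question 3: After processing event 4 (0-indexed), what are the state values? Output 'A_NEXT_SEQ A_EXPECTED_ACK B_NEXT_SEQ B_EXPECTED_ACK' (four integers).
After event 0: A_seq=0 A_ack=230 B_seq=230 B_ack=0
After event 1: A_seq=144 A_ack=230 B_seq=230 B_ack=144
After event 2: A_seq=328 A_ack=230 B_seq=230 B_ack=144
After event 3: A_seq=456 A_ack=230 B_seq=230 B_ack=144
After event 4: A_seq=456 A_ack=230 B_seq=230 B_ack=456

456 230 230 456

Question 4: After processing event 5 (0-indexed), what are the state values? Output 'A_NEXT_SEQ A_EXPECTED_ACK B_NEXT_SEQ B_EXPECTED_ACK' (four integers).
After event 0: A_seq=0 A_ack=230 B_seq=230 B_ack=0
After event 1: A_seq=144 A_ack=230 B_seq=230 B_ack=144
After event 2: A_seq=328 A_ack=230 B_seq=230 B_ack=144
After event 3: A_seq=456 A_ack=230 B_seq=230 B_ack=144
After event 4: A_seq=456 A_ack=230 B_seq=230 B_ack=456
After event 5: A_seq=574 A_ack=230 B_seq=230 B_ack=574

574 230 230 574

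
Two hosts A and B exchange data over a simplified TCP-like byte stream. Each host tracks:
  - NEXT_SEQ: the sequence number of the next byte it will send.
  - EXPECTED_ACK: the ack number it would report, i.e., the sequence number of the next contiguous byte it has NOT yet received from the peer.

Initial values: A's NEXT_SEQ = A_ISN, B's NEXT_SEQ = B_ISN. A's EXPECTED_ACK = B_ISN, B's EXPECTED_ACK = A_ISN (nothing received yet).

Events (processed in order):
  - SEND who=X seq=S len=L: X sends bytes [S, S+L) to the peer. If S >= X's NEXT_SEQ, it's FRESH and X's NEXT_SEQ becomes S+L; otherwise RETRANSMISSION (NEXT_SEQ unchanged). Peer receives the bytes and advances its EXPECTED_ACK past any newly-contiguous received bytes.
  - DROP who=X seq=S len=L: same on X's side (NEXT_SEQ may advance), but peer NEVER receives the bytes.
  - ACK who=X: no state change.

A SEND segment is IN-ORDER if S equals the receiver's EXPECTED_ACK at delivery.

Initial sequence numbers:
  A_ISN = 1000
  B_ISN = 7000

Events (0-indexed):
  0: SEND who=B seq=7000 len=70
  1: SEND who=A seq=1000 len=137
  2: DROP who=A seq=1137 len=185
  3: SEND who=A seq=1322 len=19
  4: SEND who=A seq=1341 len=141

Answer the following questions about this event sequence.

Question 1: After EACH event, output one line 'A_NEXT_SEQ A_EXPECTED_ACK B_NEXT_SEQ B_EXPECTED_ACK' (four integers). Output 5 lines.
1000 7070 7070 1000
1137 7070 7070 1137
1322 7070 7070 1137
1341 7070 7070 1137
1482 7070 7070 1137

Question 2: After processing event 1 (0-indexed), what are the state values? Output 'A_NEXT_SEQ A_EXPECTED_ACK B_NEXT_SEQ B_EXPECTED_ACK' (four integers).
After event 0: A_seq=1000 A_ack=7070 B_seq=7070 B_ack=1000
After event 1: A_seq=1137 A_ack=7070 B_seq=7070 B_ack=1137

1137 7070 7070 1137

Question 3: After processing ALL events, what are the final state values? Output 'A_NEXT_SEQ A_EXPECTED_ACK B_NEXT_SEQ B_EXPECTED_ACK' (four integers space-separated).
Answer: 1482 7070 7070 1137

Derivation:
After event 0: A_seq=1000 A_ack=7070 B_seq=7070 B_ack=1000
After event 1: A_seq=1137 A_ack=7070 B_seq=7070 B_ack=1137
After event 2: A_seq=1322 A_ack=7070 B_seq=7070 B_ack=1137
After event 3: A_seq=1341 A_ack=7070 B_seq=7070 B_ack=1137
After event 4: A_seq=1482 A_ack=7070 B_seq=7070 B_ack=1137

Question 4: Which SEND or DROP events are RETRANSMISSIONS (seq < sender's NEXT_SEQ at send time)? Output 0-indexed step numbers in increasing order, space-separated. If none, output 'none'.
Step 0: SEND seq=7000 -> fresh
Step 1: SEND seq=1000 -> fresh
Step 2: DROP seq=1137 -> fresh
Step 3: SEND seq=1322 -> fresh
Step 4: SEND seq=1341 -> fresh

Answer: none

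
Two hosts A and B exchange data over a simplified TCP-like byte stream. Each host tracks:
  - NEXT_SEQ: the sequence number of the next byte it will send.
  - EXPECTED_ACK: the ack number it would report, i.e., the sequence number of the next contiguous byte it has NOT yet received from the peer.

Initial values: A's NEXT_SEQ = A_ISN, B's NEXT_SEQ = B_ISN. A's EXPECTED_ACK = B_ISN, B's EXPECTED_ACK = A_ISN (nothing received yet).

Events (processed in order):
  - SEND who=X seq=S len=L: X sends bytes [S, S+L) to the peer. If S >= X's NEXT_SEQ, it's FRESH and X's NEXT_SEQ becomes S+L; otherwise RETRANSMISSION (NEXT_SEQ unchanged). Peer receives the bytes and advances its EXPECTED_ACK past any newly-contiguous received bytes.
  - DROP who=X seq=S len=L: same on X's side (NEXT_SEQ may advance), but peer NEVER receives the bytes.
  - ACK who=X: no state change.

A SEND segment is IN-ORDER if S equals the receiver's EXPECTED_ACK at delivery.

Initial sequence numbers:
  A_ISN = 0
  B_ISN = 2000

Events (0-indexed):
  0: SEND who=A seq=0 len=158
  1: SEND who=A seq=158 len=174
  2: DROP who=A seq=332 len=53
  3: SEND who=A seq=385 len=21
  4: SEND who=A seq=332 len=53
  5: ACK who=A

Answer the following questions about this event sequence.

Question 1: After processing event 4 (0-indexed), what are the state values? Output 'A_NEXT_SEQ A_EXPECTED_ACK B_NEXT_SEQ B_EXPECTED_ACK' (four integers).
After event 0: A_seq=158 A_ack=2000 B_seq=2000 B_ack=158
After event 1: A_seq=332 A_ack=2000 B_seq=2000 B_ack=332
After event 2: A_seq=385 A_ack=2000 B_seq=2000 B_ack=332
After event 3: A_seq=406 A_ack=2000 B_seq=2000 B_ack=332
After event 4: A_seq=406 A_ack=2000 B_seq=2000 B_ack=406

406 2000 2000 406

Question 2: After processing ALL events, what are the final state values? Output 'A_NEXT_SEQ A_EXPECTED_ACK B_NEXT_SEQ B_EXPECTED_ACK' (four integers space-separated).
Answer: 406 2000 2000 406

Derivation:
After event 0: A_seq=158 A_ack=2000 B_seq=2000 B_ack=158
After event 1: A_seq=332 A_ack=2000 B_seq=2000 B_ack=332
After event 2: A_seq=385 A_ack=2000 B_seq=2000 B_ack=332
After event 3: A_seq=406 A_ack=2000 B_seq=2000 B_ack=332
After event 4: A_seq=406 A_ack=2000 B_seq=2000 B_ack=406
After event 5: A_seq=406 A_ack=2000 B_seq=2000 B_ack=406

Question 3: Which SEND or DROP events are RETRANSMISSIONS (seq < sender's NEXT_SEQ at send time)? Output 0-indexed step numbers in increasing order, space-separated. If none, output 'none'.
Step 0: SEND seq=0 -> fresh
Step 1: SEND seq=158 -> fresh
Step 2: DROP seq=332 -> fresh
Step 3: SEND seq=385 -> fresh
Step 4: SEND seq=332 -> retransmit

Answer: 4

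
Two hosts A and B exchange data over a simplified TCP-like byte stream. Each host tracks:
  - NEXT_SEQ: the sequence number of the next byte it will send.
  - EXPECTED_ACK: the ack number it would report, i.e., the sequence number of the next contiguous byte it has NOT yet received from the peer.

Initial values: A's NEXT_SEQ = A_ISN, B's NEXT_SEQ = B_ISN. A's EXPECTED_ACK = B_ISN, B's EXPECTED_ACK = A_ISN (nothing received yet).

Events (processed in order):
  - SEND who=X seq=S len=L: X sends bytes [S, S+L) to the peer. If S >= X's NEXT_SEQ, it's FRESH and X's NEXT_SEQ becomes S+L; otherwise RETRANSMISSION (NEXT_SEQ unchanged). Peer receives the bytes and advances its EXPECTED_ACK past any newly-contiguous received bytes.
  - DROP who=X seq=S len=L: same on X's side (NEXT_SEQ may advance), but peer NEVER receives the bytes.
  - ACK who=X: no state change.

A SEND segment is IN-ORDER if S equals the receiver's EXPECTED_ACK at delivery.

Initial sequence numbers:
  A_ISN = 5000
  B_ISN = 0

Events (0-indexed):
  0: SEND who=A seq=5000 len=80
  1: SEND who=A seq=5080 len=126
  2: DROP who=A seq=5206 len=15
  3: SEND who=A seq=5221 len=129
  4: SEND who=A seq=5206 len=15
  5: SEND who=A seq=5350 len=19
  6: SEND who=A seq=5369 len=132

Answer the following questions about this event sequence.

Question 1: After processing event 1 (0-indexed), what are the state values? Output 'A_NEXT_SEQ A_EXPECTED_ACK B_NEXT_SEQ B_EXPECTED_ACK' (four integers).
After event 0: A_seq=5080 A_ack=0 B_seq=0 B_ack=5080
After event 1: A_seq=5206 A_ack=0 B_seq=0 B_ack=5206

5206 0 0 5206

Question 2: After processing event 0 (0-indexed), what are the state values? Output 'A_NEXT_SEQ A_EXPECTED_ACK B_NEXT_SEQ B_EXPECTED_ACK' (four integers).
After event 0: A_seq=5080 A_ack=0 B_seq=0 B_ack=5080

5080 0 0 5080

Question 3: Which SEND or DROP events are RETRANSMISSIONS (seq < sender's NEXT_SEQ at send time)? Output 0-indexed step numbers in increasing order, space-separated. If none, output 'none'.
Step 0: SEND seq=5000 -> fresh
Step 1: SEND seq=5080 -> fresh
Step 2: DROP seq=5206 -> fresh
Step 3: SEND seq=5221 -> fresh
Step 4: SEND seq=5206 -> retransmit
Step 5: SEND seq=5350 -> fresh
Step 6: SEND seq=5369 -> fresh

Answer: 4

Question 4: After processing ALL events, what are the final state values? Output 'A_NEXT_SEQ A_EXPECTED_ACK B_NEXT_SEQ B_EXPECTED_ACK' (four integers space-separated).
After event 0: A_seq=5080 A_ack=0 B_seq=0 B_ack=5080
After event 1: A_seq=5206 A_ack=0 B_seq=0 B_ack=5206
After event 2: A_seq=5221 A_ack=0 B_seq=0 B_ack=5206
After event 3: A_seq=5350 A_ack=0 B_seq=0 B_ack=5206
After event 4: A_seq=5350 A_ack=0 B_seq=0 B_ack=5350
After event 5: A_seq=5369 A_ack=0 B_seq=0 B_ack=5369
After event 6: A_seq=5501 A_ack=0 B_seq=0 B_ack=5501

Answer: 5501 0 0 5501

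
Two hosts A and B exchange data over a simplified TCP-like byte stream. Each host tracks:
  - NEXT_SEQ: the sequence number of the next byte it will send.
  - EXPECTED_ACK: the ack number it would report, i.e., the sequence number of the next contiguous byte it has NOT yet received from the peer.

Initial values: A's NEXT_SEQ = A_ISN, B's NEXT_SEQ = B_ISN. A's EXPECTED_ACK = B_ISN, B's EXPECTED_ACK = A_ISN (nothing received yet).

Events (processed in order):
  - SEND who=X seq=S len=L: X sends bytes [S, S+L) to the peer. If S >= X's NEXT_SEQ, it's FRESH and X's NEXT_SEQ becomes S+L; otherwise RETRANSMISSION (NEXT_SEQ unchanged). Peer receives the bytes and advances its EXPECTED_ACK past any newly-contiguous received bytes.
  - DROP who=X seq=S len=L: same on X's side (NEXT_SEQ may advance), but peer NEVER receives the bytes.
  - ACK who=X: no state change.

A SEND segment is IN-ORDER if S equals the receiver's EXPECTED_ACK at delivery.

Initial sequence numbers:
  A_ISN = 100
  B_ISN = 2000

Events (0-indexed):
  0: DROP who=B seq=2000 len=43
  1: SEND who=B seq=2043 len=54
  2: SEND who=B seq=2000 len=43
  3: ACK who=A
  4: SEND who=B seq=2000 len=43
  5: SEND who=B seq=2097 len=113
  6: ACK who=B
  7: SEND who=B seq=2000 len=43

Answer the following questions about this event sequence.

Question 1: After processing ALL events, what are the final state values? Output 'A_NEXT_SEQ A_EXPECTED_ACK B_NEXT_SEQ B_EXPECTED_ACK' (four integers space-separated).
After event 0: A_seq=100 A_ack=2000 B_seq=2043 B_ack=100
After event 1: A_seq=100 A_ack=2000 B_seq=2097 B_ack=100
After event 2: A_seq=100 A_ack=2097 B_seq=2097 B_ack=100
After event 3: A_seq=100 A_ack=2097 B_seq=2097 B_ack=100
After event 4: A_seq=100 A_ack=2097 B_seq=2097 B_ack=100
After event 5: A_seq=100 A_ack=2210 B_seq=2210 B_ack=100
After event 6: A_seq=100 A_ack=2210 B_seq=2210 B_ack=100
After event 7: A_seq=100 A_ack=2210 B_seq=2210 B_ack=100

Answer: 100 2210 2210 100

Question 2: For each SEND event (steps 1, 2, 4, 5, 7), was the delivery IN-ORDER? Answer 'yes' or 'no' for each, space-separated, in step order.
Step 1: SEND seq=2043 -> out-of-order
Step 2: SEND seq=2000 -> in-order
Step 4: SEND seq=2000 -> out-of-order
Step 5: SEND seq=2097 -> in-order
Step 7: SEND seq=2000 -> out-of-order

Answer: no yes no yes no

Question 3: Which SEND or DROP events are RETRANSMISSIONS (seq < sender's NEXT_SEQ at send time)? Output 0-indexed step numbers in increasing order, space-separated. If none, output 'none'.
Answer: 2 4 7

Derivation:
Step 0: DROP seq=2000 -> fresh
Step 1: SEND seq=2043 -> fresh
Step 2: SEND seq=2000 -> retransmit
Step 4: SEND seq=2000 -> retransmit
Step 5: SEND seq=2097 -> fresh
Step 7: SEND seq=2000 -> retransmit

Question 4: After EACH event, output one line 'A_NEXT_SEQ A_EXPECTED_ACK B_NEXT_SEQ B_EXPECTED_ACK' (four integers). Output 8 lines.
100 2000 2043 100
100 2000 2097 100
100 2097 2097 100
100 2097 2097 100
100 2097 2097 100
100 2210 2210 100
100 2210 2210 100
100 2210 2210 100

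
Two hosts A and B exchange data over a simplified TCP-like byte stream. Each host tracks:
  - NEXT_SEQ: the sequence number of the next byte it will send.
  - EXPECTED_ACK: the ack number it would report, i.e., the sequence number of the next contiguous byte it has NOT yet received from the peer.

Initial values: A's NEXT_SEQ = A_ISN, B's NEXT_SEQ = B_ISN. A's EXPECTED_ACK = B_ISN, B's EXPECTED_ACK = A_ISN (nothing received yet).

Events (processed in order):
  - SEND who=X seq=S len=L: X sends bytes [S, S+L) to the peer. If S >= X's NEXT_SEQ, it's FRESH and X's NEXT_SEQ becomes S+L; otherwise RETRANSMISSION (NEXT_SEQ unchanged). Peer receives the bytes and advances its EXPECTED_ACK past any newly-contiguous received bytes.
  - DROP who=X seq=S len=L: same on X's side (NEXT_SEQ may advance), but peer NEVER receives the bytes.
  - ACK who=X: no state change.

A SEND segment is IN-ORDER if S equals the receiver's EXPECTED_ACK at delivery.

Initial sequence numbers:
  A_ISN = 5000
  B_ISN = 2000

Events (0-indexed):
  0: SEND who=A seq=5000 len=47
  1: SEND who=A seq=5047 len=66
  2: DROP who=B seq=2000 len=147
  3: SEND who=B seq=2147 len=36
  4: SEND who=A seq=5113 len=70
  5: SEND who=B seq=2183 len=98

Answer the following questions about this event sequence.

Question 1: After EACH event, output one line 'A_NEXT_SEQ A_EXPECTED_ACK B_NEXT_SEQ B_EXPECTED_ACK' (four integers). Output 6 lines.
5047 2000 2000 5047
5113 2000 2000 5113
5113 2000 2147 5113
5113 2000 2183 5113
5183 2000 2183 5183
5183 2000 2281 5183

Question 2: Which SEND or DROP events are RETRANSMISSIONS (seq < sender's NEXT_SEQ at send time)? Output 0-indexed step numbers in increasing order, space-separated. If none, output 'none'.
Step 0: SEND seq=5000 -> fresh
Step 1: SEND seq=5047 -> fresh
Step 2: DROP seq=2000 -> fresh
Step 3: SEND seq=2147 -> fresh
Step 4: SEND seq=5113 -> fresh
Step 5: SEND seq=2183 -> fresh

Answer: none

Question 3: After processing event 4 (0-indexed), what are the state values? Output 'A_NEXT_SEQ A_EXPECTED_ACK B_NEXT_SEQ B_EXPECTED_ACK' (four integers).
After event 0: A_seq=5047 A_ack=2000 B_seq=2000 B_ack=5047
After event 1: A_seq=5113 A_ack=2000 B_seq=2000 B_ack=5113
After event 2: A_seq=5113 A_ack=2000 B_seq=2147 B_ack=5113
After event 3: A_seq=5113 A_ack=2000 B_seq=2183 B_ack=5113
After event 4: A_seq=5183 A_ack=2000 B_seq=2183 B_ack=5183

5183 2000 2183 5183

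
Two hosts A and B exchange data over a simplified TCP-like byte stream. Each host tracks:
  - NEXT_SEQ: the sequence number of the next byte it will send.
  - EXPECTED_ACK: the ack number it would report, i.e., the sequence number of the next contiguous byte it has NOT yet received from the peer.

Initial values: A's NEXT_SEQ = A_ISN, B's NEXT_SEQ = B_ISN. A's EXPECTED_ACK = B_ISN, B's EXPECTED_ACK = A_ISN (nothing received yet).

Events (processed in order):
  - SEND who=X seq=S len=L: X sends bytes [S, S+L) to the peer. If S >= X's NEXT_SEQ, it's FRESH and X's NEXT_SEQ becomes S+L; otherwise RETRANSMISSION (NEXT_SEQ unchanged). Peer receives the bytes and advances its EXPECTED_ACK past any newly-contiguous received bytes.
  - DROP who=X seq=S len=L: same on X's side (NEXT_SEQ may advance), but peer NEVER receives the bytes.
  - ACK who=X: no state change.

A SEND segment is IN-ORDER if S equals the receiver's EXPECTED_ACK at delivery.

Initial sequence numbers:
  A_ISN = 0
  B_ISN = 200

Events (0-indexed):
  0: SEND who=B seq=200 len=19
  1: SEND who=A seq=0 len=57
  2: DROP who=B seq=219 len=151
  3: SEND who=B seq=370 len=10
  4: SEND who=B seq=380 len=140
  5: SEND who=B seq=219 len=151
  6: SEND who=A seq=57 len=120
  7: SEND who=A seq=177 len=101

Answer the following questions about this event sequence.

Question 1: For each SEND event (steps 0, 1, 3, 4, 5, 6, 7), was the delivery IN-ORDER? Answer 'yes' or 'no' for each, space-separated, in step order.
Step 0: SEND seq=200 -> in-order
Step 1: SEND seq=0 -> in-order
Step 3: SEND seq=370 -> out-of-order
Step 4: SEND seq=380 -> out-of-order
Step 5: SEND seq=219 -> in-order
Step 6: SEND seq=57 -> in-order
Step 7: SEND seq=177 -> in-order

Answer: yes yes no no yes yes yes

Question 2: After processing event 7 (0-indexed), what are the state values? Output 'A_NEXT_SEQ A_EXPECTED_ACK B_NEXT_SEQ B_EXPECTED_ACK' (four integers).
After event 0: A_seq=0 A_ack=219 B_seq=219 B_ack=0
After event 1: A_seq=57 A_ack=219 B_seq=219 B_ack=57
After event 2: A_seq=57 A_ack=219 B_seq=370 B_ack=57
After event 3: A_seq=57 A_ack=219 B_seq=380 B_ack=57
After event 4: A_seq=57 A_ack=219 B_seq=520 B_ack=57
After event 5: A_seq=57 A_ack=520 B_seq=520 B_ack=57
After event 6: A_seq=177 A_ack=520 B_seq=520 B_ack=177
After event 7: A_seq=278 A_ack=520 B_seq=520 B_ack=278

278 520 520 278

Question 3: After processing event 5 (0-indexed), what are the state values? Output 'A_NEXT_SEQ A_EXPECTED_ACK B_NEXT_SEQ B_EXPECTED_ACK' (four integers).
After event 0: A_seq=0 A_ack=219 B_seq=219 B_ack=0
After event 1: A_seq=57 A_ack=219 B_seq=219 B_ack=57
After event 2: A_seq=57 A_ack=219 B_seq=370 B_ack=57
After event 3: A_seq=57 A_ack=219 B_seq=380 B_ack=57
After event 4: A_seq=57 A_ack=219 B_seq=520 B_ack=57
After event 5: A_seq=57 A_ack=520 B_seq=520 B_ack=57

57 520 520 57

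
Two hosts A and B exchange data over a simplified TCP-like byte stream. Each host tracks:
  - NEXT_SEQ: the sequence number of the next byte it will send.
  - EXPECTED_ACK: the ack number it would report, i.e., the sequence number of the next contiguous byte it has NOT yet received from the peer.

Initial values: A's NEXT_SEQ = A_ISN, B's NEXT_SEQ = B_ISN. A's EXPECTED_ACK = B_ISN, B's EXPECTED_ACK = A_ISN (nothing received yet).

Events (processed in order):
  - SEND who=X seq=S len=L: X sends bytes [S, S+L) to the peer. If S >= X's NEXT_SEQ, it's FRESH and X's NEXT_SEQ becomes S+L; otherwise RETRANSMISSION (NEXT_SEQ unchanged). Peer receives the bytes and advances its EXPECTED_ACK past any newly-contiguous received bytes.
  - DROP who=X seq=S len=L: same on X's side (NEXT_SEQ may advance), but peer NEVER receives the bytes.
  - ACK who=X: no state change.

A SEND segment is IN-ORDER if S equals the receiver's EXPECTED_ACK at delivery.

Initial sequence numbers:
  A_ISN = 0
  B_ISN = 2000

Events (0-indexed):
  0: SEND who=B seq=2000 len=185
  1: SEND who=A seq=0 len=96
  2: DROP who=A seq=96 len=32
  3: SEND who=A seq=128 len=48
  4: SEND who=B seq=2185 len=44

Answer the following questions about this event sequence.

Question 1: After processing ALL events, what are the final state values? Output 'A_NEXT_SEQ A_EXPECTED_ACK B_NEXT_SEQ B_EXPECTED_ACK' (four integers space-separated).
After event 0: A_seq=0 A_ack=2185 B_seq=2185 B_ack=0
After event 1: A_seq=96 A_ack=2185 B_seq=2185 B_ack=96
After event 2: A_seq=128 A_ack=2185 B_seq=2185 B_ack=96
After event 3: A_seq=176 A_ack=2185 B_seq=2185 B_ack=96
After event 4: A_seq=176 A_ack=2229 B_seq=2229 B_ack=96

Answer: 176 2229 2229 96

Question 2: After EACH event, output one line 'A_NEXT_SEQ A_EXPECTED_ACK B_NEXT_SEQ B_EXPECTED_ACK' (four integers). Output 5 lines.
0 2185 2185 0
96 2185 2185 96
128 2185 2185 96
176 2185 2185 96
176 2229 2229 96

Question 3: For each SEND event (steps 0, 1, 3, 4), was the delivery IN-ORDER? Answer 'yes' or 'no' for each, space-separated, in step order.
Answer: yes yes no yes

Derivation:
Step 0: SEND seq=2000 -> in-order
Step 1: SEND seq=0 -> in-order
Step 3: SEND seq=128 -> out-of-order
Step 4: SEND seq=2185 -> in-order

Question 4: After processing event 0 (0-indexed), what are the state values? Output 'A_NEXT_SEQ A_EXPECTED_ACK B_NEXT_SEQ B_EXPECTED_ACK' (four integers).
After event 0: A_seq=0 A_ack=2185 B_seq=2185 B_ack=0

0 2185 2185 0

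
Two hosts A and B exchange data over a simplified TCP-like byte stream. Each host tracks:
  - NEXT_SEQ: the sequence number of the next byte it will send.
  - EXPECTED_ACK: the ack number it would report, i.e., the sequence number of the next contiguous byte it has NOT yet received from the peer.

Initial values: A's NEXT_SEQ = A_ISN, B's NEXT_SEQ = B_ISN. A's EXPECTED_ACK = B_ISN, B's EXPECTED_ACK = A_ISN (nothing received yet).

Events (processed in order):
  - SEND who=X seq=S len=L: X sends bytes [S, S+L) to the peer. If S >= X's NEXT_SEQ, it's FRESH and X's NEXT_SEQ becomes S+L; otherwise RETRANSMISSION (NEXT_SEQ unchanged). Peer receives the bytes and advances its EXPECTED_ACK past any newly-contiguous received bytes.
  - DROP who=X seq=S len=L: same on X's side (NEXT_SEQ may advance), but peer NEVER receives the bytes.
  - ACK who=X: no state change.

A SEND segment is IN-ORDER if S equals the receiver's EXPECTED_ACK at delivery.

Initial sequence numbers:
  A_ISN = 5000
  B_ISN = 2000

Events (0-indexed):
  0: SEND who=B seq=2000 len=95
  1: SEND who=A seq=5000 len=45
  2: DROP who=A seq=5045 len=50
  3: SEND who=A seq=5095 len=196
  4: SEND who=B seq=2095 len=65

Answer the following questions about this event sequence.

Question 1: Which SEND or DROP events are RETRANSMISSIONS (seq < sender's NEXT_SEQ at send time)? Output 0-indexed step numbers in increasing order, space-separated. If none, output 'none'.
Step 0: SEND seq=2000 -> fresh
Step 1: SEND seq=5000 -> fresh
Step 2: DROP seq=5045 -> fresh
Step 3: SEND seq=5095 -> fresh
Step 4: SEND seq=2095 -> fresh

Answer: none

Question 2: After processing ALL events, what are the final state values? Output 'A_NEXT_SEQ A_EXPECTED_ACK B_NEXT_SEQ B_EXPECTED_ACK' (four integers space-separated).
After event 0: A_seq=5000 A_ack=2095 B_seq=2095 B_ack=5000
After event 1: A_seq=5045 A_ack=2095 B_seq=2095 B_ack=5045
After event 2: A_seq=5095 A_ack=2095 B_seq=2095 B_ack=5045
After event 3: A_seq=5291 A_ack=2095 B_seq=2095 B_ack=5045
After event 4: A_seq=5291 A_ack=2160 B_seq=2160 B_ack=5045

Answer: 5291 2160 2160 5045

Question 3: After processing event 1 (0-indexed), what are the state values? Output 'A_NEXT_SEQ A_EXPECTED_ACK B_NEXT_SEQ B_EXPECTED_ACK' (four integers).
After event 0: A_seq=5000 A_ack=2095 B_seq=2095 B_ack=5000
After event 1: A_seq=5045 A_ack=2095 B_seq=2095 B_ack=5045

5045 2095 2095 5045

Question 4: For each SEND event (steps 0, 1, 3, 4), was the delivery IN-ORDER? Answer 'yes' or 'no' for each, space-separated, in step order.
Answer: yes yes no yes

Derivation:
Step 0: SEND seq=2000 -> in-order
Step 1: SEND seq=5000 -> in-order
Step 3: SEND seq=5095 -> out-of-order
Step 4: SEND seq=2095 -> in-order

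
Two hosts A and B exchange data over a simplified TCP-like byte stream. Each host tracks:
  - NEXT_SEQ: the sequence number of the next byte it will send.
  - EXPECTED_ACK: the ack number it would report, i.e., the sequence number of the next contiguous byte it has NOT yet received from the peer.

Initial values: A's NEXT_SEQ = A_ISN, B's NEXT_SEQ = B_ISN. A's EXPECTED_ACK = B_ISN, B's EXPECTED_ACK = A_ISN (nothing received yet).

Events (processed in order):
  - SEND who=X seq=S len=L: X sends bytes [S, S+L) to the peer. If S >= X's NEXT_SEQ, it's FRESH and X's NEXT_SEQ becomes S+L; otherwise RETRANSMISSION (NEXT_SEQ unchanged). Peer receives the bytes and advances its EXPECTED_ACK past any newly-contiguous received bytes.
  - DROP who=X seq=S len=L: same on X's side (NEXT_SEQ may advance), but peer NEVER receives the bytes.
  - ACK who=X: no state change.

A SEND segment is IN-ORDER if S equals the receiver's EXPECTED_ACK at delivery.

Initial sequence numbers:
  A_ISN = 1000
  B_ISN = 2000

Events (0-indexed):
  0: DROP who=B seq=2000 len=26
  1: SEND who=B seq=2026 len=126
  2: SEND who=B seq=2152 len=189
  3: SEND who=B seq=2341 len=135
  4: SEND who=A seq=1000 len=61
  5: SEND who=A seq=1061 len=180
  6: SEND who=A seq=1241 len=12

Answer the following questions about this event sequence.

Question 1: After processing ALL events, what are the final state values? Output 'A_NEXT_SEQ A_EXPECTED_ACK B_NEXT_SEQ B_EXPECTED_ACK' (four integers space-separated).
Answer: 1253 2000 2476 1253

Derivation:
After event 0: A_seq=1000 A_ack=2000 B_seq=2026 B_ack=1000
After event 1: A_seq=1000 A_ack=2000 B_seq=2152 B_ack=1000
After event 2: A_seq=1000 A_ack=2000 B_seq=2341 B_ack=1000
After event 3: A_seq=1000 A_ack=2000 B_seq=2476 B_ack=1000
After event 4: A_seq=1061 A_ack=2000 B_seq=2476 B_ack=1061
After event 5: A_seq=1241 A_ack=2000 B_seq=2476 B_ack=1241
After event 6: A_seq=1253 A_ack=2000 B_seq=2476 B_ack=1253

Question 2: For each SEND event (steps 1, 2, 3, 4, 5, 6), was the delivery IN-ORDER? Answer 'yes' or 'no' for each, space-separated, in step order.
Answer: no no no yes yes yes

Derivation:
Step 1: SEND seq=2026 -> out-of-order
Step 2: SEND seq=2152 -> out-of-order
Step 3: SEND seq=2341 -> out-of-order
Step 4: SEND seq=1000 -> in-order
Step 5: SEND seq=1061 -> in-order
Step 6: SEND seq=1241 -> in-order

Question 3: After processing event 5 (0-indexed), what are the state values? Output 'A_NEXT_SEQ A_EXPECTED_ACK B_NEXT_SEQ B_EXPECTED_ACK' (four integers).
After event 0: A_seq=1000 A_ack=2000 B_seq=2026 B_ack=1000
After event 1: A_seq=1000 A_ack=2000 B_seq=2152 B_ack=1000
After event 2: A_seq=1000 A_ack=2000 B_seq=2341 B_ack=1000
After event 3: A_seq=1000 A_ack=2000 B_seq=2476 B_ack=1000
After event 4: A_seq=1061 A_ack=2000 B_seq=2476 B_ack=1061
After event 5: A_seq=1241 A_ack=2000 B_seq=2476 B_ack=1241

1241 2000 2476 1241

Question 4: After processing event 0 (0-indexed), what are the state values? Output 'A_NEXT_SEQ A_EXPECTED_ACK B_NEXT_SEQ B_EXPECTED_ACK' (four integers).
After event 0: A_seq=1000 A_ack=2000 B_seq=2026 B_ack=1000

1000 2000 2026 1000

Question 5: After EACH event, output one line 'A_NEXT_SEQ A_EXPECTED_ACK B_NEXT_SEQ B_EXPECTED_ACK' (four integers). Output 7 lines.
1000 2000 2026 1000
1000 2000 2152 1000
1000 2000 2341 1000
1000 2000 2476 1000
1061 2000 2476 1061
1241 2000 2476 1241
1253 2000 2476 1253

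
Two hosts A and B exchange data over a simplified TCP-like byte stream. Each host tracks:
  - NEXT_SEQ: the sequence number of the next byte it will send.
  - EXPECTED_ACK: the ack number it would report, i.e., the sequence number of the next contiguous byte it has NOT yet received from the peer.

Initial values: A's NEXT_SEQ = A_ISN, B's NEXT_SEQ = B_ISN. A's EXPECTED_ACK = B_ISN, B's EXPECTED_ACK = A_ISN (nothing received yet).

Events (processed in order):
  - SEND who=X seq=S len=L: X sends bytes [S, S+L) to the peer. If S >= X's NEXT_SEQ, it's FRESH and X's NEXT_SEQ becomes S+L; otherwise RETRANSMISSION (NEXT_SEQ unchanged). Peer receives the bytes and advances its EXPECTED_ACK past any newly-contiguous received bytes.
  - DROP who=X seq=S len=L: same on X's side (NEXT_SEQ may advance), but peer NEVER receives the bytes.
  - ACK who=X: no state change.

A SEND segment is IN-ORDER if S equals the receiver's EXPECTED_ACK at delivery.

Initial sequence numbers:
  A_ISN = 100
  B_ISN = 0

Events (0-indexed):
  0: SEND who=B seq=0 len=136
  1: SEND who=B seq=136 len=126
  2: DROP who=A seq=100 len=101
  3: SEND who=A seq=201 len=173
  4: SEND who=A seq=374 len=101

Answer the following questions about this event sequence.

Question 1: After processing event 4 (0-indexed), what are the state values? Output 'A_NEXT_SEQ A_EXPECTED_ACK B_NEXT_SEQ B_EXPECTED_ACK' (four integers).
After event 0: A_seq=100 A_ack=136 B_seq=136 B_ack=100
After event 1: A_seq=100 A_ack=262 B_seq=262 B_ack=100
After event 2: A_seq=201 A_ack=262 B_seq=262 B_ack=100
After event 3: A_seq=374 A_ack=262 B_seq=262 B_ack=100
After event 4: A_seq=475 A_ack=262 B_seq=262 B_ack=100

475 262 262 100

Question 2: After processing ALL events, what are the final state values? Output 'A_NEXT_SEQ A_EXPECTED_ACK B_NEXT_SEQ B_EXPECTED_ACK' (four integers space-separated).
Answer: 475 262 262 100

Derivation:
After event 0: A_seq=100 A_ack=136 B_seq=136 B_ack=100
After event 1: A_seq=100 A_ack=262 B_seq=262 B_ack=100
After event 2: A_seq=201 A_ack=262 B_seq=262 B_ack=100
After event 3: A_seq=374 A_ack=262 B_seq=262 B_ack=100
After event 4: A_seq=475 A_ack=262 B_seq=262 B_ack=100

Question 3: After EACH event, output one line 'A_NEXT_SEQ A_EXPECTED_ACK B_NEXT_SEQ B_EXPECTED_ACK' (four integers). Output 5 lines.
100 136 136 100
100 262 262 100
201 262 262 100
374 262 262 100
475 262 262 100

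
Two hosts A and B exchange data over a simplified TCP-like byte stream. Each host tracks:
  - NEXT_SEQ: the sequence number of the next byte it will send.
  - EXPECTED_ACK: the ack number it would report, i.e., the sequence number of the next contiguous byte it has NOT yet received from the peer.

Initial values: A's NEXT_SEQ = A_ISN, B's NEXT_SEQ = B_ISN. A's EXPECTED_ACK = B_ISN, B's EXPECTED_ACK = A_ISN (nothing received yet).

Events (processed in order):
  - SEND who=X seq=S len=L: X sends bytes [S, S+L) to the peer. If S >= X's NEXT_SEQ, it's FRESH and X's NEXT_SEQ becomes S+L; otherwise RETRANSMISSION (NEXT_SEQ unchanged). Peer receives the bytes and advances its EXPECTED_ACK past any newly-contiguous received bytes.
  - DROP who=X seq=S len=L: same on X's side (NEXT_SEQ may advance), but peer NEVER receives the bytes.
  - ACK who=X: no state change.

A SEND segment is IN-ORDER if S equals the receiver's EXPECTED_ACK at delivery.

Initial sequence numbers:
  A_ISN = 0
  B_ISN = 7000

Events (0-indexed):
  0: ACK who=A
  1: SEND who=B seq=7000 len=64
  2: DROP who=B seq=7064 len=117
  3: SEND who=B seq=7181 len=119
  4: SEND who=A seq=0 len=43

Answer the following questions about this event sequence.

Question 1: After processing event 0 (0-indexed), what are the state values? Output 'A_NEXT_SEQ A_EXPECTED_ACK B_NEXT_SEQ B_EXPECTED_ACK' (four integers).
After event 0: A_seq=0 A_ack=7000 B_seq=7000 B_ack=0

0 7000 7000 0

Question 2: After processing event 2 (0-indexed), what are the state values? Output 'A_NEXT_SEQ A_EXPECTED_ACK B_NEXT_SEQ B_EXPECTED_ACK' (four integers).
After event 0: A_seq=0 A_ack=7000 B_seq=7000 B_ack=0
After event 1: A_seq=0 A_ack=7064 B_seq=7064 B_ack=0
After event 2: A_seq=0 A_ack=7064 B_seq=7181 B_ack=0

0 7064 7181 0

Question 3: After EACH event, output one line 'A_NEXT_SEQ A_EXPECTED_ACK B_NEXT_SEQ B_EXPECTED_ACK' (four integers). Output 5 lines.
0 7000 7000 0
0 7064 7064 0
0 7064 7181 0
0 7064 7300 0
43 7064 7300 43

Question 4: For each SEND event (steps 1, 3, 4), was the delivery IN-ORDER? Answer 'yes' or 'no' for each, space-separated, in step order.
Answer: yes no yes

Derivation:
Step 1: SEND seq=7000 -> in-order
Step 3: SEND seq=7181 -> out-of-order
Step 4: SEND seq=0 -> in-order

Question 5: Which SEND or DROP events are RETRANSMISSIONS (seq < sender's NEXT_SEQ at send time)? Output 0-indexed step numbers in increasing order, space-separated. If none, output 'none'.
Answer: none

Derivation:
Step 1: SEND seq=7000 -> fresh
Step 2: DROP seq=7064 -> fresh
Step 3: SEND seq=7181 -> fresh
Step 4: SEND seq=0 -> fresh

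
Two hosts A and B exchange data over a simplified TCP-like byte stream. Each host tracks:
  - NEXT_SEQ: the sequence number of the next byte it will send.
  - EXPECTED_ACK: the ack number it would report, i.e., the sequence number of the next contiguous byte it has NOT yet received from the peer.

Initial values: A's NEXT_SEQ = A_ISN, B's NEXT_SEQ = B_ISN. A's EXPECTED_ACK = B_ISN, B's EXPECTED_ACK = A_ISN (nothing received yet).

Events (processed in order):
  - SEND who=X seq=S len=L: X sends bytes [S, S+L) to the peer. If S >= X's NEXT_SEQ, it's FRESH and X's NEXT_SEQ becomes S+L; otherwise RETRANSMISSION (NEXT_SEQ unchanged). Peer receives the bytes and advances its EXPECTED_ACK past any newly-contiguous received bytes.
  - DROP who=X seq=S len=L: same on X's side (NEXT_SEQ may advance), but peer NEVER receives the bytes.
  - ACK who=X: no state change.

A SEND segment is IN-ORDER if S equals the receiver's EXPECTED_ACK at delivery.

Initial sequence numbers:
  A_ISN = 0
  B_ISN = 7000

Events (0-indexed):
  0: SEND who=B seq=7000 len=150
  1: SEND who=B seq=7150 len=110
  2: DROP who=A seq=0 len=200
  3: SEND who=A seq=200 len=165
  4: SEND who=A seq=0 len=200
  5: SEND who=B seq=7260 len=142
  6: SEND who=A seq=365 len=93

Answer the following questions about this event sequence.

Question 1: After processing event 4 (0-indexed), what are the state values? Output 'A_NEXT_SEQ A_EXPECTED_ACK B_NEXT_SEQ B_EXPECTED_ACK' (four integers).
After event 0: A_seq=0 A_ack=7150 B_seq=7150 B_ack=0
After event 1: A_seq=0 A_ack=7260 B_seq=7260 B_ack=0
After event 2: A_seq=200 A_ack=7260 B_seq=7260 B_ack=0
After event 3: A_seq=365 A_ack=7260 B_seq=7260 B_ack=0
After event 4: A_seq=365 A_ack=7260 B_seq=7260 B_ack=365

365 7260 7260 365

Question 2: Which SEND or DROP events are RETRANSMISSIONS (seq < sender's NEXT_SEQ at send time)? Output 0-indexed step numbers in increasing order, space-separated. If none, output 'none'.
Answer: 4

Derivation:
Step 0: SEND seq=7000 -> fresh
Step 1: SEND seq=7150 -> fresh
Step 2: DROP seq=0 -> fresh
Step 3: SEND seq=200 -> fresh
Step 4: SEND seq=0 -> retransmit
Step 5: SEND seq=7260 -> fresh
Step 6: SEND seq=365 -> fresh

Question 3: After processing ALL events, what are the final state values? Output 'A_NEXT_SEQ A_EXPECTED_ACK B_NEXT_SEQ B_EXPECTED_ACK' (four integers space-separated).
After event 0: A_seq=0 A_ack=7150 B_seq=7150 B_ack=0
After event 1: A_seq=0 A_ack=7260 B_seq=7260 B_ack=0
After event 2: A_seq=200 A_ack=7260 B_seq=7260 B_ack=0
After event 3: A_seq=365 A_ack=7260 B_seq=7260 B_ack=0
After event 4: A_seq=365 A_ack=7260 B_seq=7260 B_ack=365
After event 5: A_seq=365 A_ack=7402 B_seq=7402 B_ack=365
After event 6: A_seq=458 A_ack=7402 B_seq=7402 B_ack=458

Answer: 458 7402 7402 458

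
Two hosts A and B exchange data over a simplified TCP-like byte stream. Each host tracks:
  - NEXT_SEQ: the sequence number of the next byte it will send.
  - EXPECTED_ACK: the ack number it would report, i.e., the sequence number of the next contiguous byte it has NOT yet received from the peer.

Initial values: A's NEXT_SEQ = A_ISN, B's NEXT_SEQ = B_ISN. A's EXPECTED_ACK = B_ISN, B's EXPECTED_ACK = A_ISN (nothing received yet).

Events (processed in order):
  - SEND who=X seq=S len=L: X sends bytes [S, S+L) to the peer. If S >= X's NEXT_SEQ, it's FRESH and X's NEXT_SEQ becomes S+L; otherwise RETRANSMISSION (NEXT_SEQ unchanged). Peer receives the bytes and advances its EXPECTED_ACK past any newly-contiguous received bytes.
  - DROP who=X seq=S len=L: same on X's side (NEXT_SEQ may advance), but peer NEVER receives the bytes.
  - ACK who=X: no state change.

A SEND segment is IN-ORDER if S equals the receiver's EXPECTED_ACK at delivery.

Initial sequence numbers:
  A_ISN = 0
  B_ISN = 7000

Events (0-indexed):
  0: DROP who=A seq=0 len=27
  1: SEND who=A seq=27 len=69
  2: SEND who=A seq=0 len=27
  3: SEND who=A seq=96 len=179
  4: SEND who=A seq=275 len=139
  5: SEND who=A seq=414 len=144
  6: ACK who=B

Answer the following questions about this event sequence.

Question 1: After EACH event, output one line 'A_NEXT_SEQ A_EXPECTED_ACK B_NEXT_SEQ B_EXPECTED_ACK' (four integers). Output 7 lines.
27 7000 7000 0
96 7000 7000 0
96 7000 7000 96
275 7000 7000 275
414 7000 7000 414
558 7000 7000 558
558 7000 7000 558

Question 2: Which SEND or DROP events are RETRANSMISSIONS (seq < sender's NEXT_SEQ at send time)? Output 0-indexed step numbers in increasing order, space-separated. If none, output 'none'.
Step 0: DROP seq=0 -> fresh
Step 1: SEND seq=27 -> fresh
Step 2: SEND seq=0 -> retransmit
Step 3: SEND seq=96 -> fresh
Step 4: SEND seq=275 -> fresh
Step 5: SEND seq=414 -> fresh

Answer: 2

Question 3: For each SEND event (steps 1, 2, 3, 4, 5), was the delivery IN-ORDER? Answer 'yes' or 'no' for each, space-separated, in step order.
Answer: no yes yes yes yes

Derivation:
Step 1: SEND seq=27 -> out-of-order
Step 2: SEND seq=0 -> in-order
Step 3: SEND seq=96 -> in-order
Step 4: SEND seq=275 -> in-order
Step 5: SEND seq=414 -> in-order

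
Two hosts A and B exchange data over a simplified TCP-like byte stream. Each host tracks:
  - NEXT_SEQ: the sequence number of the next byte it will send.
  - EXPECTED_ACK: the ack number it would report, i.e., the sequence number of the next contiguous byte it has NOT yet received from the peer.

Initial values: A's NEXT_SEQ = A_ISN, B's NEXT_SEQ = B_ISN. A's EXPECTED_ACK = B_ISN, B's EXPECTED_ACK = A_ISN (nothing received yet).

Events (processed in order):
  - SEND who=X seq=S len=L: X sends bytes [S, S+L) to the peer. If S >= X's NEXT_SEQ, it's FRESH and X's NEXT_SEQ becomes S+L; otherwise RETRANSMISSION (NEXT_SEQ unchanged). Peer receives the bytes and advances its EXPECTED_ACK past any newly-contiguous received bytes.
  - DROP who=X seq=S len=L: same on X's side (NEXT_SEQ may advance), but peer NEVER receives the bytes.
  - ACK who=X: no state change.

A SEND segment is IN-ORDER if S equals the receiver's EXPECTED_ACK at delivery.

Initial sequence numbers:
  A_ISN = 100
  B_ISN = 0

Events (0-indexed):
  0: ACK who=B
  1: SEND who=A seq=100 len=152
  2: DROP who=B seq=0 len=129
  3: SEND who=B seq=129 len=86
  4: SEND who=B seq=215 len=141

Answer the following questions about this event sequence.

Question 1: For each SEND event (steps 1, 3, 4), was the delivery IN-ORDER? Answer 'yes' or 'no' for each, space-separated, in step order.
Answer: yes no no

Derivation:
Step 1: SEND seq=100 -> in-order
Step 3: SEND seq=129 -> out-of-order
Step 4: SEND seq=215 -> out-of-order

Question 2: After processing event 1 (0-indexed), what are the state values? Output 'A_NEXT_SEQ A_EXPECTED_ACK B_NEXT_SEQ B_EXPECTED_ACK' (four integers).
After event 0: A_seq=100 A_ack=0 B_seq=0 B_ack=100
After event 1: A_seq=252 A_ack=0 B_seq=0 B_ack=252

252 0 0 252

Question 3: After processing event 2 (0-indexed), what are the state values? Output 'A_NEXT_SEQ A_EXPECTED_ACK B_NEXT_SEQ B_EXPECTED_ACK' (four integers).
After event 0: A_seq=100 A_ack=0 B_seq=0 B_ack=100
After event 1: A_seq=252 A_ack=0 B_seq=0 B_ack=252
After event 2: A_seq=252 A_ack=0 B_seq=129 B_ack=252

252 0 129 252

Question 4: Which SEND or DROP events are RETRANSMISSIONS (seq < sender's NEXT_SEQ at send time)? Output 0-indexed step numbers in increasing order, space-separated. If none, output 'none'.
Step 1: SEND seq=100 -> fresh
Step 2: DROP seq=0 -> fresh
Step 3: SEND seq=129 -> fresh
Step 4: SEND seq=215 -> fresh

Answer: none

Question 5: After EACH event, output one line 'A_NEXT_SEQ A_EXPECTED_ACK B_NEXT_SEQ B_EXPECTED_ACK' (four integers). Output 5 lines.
100 0 0 100
252 0 0 252
252 0 129 252
252 0 215 252
252 0 356 252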